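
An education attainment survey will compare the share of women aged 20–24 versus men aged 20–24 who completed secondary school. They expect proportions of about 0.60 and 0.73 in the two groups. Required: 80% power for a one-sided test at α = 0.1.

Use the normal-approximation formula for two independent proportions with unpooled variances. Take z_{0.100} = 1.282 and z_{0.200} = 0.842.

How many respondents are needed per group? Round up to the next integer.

n = (z_α + z_β)² · [p₁(1−p₁) + p₂(1−p₂)] / (p₁ − p₂)²
  = (1.282 + 0.842)² · (0.60·0.40 + 0.73·0.27) / (-0.13)²
  = (2.124)² · (0.2400 + 0.1971) / 0.0169
  = 4.5114 · 0.4371 / 0.0169
  = 116.68
Round up → n = 117 per group.

n = 117 per group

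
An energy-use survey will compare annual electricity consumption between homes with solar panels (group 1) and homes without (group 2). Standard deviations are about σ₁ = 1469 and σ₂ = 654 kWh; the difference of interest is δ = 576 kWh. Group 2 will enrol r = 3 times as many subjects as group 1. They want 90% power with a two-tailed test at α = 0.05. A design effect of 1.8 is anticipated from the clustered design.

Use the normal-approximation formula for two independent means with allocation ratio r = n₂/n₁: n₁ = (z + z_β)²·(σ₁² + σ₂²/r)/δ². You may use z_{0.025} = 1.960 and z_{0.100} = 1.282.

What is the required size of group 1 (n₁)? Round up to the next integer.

n₁ = 132

n₁ = (z_{α/2} + z_β)² · (σ₁² + σ₂²/r) / δ²
   = (1.960 + 1.282)² · (1469² + 654²/3) / 576²
   = 10.5106 · (2157961 + 142572) / 331776
   = 10.5106 · 2300533 / 331776
   = 72.88
Design effect: 1.8 × 72.88 = 131.18.
Round up → n₁ = 132; n₂ = r·n₁ = 3 × 132 = 396.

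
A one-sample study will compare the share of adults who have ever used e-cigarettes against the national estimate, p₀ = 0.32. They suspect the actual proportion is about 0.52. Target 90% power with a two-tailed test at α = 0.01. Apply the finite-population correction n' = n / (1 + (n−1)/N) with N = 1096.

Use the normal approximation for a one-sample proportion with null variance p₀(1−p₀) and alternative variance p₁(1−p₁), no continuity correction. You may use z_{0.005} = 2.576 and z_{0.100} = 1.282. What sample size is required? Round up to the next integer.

n = 79

n = [z_{α/2}·√(p₀q₀) + z_β·√(p₁q₁)]² / (p₁ − p₀)²
  = [2.576·√(0.32·0.68) + 1.282·√(0.52·0.48)]² / (0.20)²
  = [2.576·0.4665 + 1.282·0.4996]² / 0.0400
  = [1.8421]² / 0.0400
  = 84.84
Finite-population correction (N = 1096): 84.84 / (1 + (84.84 − 1)/1096) = 78.81.
Round up → n = 79.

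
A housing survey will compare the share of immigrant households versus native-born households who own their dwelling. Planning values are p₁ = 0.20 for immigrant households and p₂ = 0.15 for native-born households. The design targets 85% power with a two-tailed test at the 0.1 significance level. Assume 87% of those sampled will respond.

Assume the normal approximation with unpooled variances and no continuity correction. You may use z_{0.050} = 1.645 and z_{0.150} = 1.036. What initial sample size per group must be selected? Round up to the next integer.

n = (z_{α/2} + z_β)² · [p₁(1−p₁) + p₂(1−p₂)] / (p₁ − p₂)²
  = (1.645 + 1.036)² · (0.20·0.80 + 0.15·0.85) / (0.05)²
  = (2.681)² · (0.1600 + 0.1275) / 0.0025
  = 7.1878 · 0.2875 / 0.0025
  = 826.59
Adjust for 87% response: 826.59 / 0.87 = 950.11.
Round up → n = 951 per group.

n = 951 per group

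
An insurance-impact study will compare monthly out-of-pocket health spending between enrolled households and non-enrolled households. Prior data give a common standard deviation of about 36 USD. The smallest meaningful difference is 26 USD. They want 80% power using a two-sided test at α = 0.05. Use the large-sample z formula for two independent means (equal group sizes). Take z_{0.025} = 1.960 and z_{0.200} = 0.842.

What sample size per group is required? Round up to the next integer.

n = 31 per group

n = (z_{α/2} + z_β)² · (σ₁² + σ₂²) / δ²
  = (1.960 + 0.842)² · (2·36² = 2592) / 26²
  = 7.8512 · 2592 / 676
  = 30.10
Round up → n = 31 per group.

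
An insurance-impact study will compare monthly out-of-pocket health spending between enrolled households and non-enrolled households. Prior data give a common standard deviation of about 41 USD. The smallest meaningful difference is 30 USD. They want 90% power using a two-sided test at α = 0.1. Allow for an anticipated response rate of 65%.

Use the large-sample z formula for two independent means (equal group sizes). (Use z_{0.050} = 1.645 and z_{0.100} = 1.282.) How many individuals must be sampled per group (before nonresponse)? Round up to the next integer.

n = 50 per group

n = (z_{α/2} + z_β)² · (σ₁² + σ₂²) / δ²
  = (1.645 + 1.282)² · (2·41² = 3362) / 30²
  = 8.5673 · 3362 / 900
  = 32.00
Adjust for 65% response: 32.00 / 0.65 = 49.24.
Round up → n = 50 per group.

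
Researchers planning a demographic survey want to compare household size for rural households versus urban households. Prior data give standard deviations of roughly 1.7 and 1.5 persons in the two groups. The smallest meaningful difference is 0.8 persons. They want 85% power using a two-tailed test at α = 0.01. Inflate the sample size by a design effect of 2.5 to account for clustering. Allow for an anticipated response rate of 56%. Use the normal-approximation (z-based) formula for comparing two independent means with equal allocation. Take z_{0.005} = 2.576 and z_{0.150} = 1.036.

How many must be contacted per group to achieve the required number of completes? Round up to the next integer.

n = (z_{α/2} + z_β)² · (σ₁² + σ₂²) / δ²
  = (2.576 + 1.036)² · (1.7² + 1.5² = 5.14) / 0.8²
  = 13.0465 · 5.14 / 0.64
  = 104.78
Design effect: 2.5 × 104.78 = 261.95.
Adjust for 56% response: 261.95 / 0.56 = 467.77.
Round up → n = 468 per group.

n = 468 per group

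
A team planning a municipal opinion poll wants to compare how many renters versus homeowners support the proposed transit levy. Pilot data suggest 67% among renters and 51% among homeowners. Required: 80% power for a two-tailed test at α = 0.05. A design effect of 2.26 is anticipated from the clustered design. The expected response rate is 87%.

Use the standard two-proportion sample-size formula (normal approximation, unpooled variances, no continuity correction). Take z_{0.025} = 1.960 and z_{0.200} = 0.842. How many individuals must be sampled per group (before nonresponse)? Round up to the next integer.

n = 376 per group

n = (z_{α/2} + z_β)² · [p₁(1−p₁) + p₂(1−p₂)] / (p₁ − p₂)²
  = (1.960 + 0.842)² · (0.67·0.33 + 0.51·0.49) / (0.16)²
  = (2.802)² · (0.2211 + 0.2499) / 0.0256
  = 7.8512 · 0.4710 / 0.0256
  = 144.45
Design effect: 2.26 × 144.45 = 326.46.
Adjust for 87% response: 326.46 / 0.87 = 375.24.
Round up → n = 376 per group.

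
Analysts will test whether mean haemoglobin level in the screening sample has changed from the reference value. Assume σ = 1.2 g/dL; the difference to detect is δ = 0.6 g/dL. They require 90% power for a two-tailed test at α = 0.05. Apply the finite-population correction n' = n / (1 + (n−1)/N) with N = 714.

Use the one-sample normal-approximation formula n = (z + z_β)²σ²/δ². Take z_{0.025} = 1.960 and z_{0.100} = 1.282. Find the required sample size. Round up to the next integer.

n = (z_{α/2} + z_β)² · σ² / δ²
  = (1.960 + 1.282)² · 1.2² / 0.6²
  = 10.5106 · 1.44 / 0.36
  = 42.04
Finite-population correction (N = 714): 42.04 / (1 + (42.04 − 1)/714) = 39.76.
Round up → n = 40.

n = 40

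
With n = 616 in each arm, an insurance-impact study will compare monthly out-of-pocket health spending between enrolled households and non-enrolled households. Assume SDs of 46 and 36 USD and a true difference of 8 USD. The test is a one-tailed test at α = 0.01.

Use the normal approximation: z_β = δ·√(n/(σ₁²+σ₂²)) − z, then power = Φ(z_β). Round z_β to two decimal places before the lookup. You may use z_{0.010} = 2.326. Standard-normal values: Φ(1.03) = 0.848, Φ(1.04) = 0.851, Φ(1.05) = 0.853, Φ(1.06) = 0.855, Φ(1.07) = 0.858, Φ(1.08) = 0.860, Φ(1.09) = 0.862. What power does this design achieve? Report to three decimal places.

z_β = δ·√(n/(σ₁²+σ₂²)) − z_α
    = 8 · √(616/3412) − 2.326
    = 8 · 0.42490 − 2.326
    = 3.3992 − 2.326 = 1.0732 → 1.07
Power = Φ(1.07) = 0.858.

Power ≈ 0.858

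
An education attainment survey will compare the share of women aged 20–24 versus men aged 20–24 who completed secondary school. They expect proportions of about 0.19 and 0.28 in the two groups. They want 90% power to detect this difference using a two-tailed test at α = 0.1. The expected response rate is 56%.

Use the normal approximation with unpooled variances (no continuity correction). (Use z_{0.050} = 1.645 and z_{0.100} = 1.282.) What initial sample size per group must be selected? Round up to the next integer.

n = 672 per group

n = (z_{α/2} + z_β)² · [p₁(1−p₁) + p₂(1−p₂)] / (p₁ − p₂)²
  = (1.645 + 1.282)² · (0.19·0.81 + 0.28·0.72) / (-0.09)²
  = (2.927)² · (0.1539 + 0.2016) / 0.0081
  = 8.5673 · 0.3555 / 0.0081
  = 376.01
Adjust for 56% response: 376.01 / 0.56 = 671.45.
Round up → n = 672 per group.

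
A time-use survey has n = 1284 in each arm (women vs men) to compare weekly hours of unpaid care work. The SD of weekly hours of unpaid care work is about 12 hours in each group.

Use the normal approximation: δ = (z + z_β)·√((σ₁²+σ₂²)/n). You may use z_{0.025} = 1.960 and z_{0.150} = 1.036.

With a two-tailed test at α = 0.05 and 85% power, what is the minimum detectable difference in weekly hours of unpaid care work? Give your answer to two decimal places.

δ = (z_{α/2} + z_β) · √((σ₁²+σ₂²)/n)
  = (1.960 + 1.036) · √(288/1284)
  = 2.996 · √0.2243
  = 2.996 · 0.4736
  = 1.4189

Minimum detectable difference ≈ 1.42 hours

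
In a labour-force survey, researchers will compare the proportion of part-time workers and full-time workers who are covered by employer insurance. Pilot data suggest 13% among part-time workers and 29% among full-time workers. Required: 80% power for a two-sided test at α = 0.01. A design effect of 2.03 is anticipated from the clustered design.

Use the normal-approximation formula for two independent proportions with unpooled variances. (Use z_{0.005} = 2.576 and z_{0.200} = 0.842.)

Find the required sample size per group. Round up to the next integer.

n = 296 per group

n = (z_{α/2} + z_β)² · [p₁(1−p₁) + p₂(1−p₂)] / (p₁ − p₂)²
  = (2.576 + 0.842)² · (0.13·0.87 + 0.29·0.71) / (-0.16)²
  = (3.418)² · (0.1131 + 0.2059) / 0.0256
  = 11.6827 · 0.3190 / 0.0256
  = 145.58
Design effect: 2.03 × 145.58 = 295.52.
Round up → n = 296 per group.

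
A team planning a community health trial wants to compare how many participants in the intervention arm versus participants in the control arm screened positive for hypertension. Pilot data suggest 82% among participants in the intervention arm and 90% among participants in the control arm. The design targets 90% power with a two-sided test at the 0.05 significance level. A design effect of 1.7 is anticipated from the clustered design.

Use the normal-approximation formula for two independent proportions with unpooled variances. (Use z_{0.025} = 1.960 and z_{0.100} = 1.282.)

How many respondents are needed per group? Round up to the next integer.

n = (z_{α/2} + z_β)² · [p₁(1−p₁) + p₂(1−p₂)] / (p₁ − p₂)²
  = (1.960 + 1.282)² · (0.82·0.18 + 0.90·0.10) / (-0.08)²
  = (3.242)² · (0.1476 + 0.0900) / 0.0064
  = 10.5106 · 0.2376 / 0.0064
  = 390.20
Design effect: 1.7 × 390.20 = 663.35.
Round up → n = 664 per group.

n = 664 per group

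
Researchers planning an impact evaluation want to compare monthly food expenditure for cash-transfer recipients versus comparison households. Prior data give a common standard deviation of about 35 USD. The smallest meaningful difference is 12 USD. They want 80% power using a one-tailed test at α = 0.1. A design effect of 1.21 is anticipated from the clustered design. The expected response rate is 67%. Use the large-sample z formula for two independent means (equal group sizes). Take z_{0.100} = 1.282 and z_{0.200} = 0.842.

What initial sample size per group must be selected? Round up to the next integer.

n = 139 per group

n = (z_α + z_β)² · (σ₁² + σ₂²) / δ²
  = (1.282 + 0.842)² · (2·35² = 2450) / 12²
  = 4.5114 · 2450 / 144
  = 76.76
Design effect: 1.21 × 76.76 = 92.87.
Adjust for 67% response: 92.87 / 0.67 = 138.62.
Round up → n = 139 per group.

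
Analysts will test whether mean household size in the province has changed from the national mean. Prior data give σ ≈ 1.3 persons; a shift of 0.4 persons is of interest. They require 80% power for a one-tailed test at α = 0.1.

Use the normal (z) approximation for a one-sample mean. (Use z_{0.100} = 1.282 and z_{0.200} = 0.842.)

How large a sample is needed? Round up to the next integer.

n = 48

n = (z_α + z_β)² · σ² / δ²
  = (1.282 + 0.842)² · 1.3² / 0.4²
  = 4.5114 · 1.69 / 0.16
  = 47.65
Round up → n = 48.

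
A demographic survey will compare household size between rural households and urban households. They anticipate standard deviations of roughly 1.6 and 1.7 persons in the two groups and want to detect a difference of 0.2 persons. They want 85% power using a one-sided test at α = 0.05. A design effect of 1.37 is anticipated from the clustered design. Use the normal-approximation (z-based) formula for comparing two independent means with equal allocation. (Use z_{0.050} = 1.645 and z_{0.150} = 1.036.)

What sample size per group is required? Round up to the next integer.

n = 1342 per group

n = (z_α + z_β)² · (σ₁² + σ₂²) / δ²
  = (1.645 + 1.036)² · (1.6² + 1.7² = 5.45) / 0.2²
  = 7.1878 · 5.45 / 0.04
  = 979.33
Design effect: 1.37 × 979.33 = 1341.69.
Round up → n = 1342 per group.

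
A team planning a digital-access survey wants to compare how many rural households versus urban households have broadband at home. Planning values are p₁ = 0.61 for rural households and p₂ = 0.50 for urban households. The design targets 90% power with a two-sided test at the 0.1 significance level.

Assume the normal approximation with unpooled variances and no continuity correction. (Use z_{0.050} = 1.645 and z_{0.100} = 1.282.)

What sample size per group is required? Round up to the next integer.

n = (z_{α/2} + z_β)² · [p₁(1−p₁) + p₂(1−p₂)] / (p₁ − p₂)²
  = (1.645 + 1.282)² · (0.61·0.39 + 0.50·0.50) / (0.11)²
  = (2.927)² · (0.2379 + 0.2500) / 0.0121
  = 8.5673 · 0.4879 / 0.0121
  = 345.45
Round up → n = 346 per group.

n = 346 per group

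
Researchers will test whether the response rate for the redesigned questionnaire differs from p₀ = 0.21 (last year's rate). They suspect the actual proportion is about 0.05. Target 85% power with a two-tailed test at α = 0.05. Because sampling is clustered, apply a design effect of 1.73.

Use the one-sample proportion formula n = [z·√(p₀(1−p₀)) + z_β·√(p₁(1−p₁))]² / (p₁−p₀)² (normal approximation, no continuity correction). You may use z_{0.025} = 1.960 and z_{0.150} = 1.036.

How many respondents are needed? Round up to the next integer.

n = 71

n = [z_{α/2}·√(p₀q₀) + z_β·√(p₁q₁)]² / (p₁ − p₀)²
  = [1.960·√(0.21·0.79) + 1.036·√(0.05·0.95)]² / (-0.16)²
  = [1.960·0.4073 + 1.036·0.2179]² / 0.0256
  = [1.0241]² / 0.0256
  = 40.97
Design effect: 1.73 × 40.97 = 70.88.
Round up → n = 71.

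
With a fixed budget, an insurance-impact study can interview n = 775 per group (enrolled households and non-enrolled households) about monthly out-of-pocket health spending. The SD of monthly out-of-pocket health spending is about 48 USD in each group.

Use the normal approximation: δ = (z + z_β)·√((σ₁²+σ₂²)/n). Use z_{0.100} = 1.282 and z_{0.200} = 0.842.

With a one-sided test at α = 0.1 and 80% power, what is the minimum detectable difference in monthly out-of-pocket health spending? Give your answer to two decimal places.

Minimum detectable difference ≈ 5.18 USD

δ = (z_α + z_β) · √((σ₁²+σ₂²)/n)
  = (1.282 + 0.842) · √(4608/775)
  = 2.124 · √5.9458
  = 2.124 · 2.4384
  = 5.1792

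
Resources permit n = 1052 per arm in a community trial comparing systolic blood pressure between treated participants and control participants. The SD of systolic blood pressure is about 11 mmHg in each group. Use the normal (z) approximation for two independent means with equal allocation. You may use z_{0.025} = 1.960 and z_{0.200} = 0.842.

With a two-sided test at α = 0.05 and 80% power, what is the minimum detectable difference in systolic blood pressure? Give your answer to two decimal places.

Minimum detectable difference ≈ 1.34 mmHg

δ = (z_{α/2} + z_β) · √((σ₁²+σ₂²)/n)
  = (1.960 + 0.842) · √(242/1052)
  = 2.802 · √0.23004
  = 2.802 · 0.4796
  = 1.3439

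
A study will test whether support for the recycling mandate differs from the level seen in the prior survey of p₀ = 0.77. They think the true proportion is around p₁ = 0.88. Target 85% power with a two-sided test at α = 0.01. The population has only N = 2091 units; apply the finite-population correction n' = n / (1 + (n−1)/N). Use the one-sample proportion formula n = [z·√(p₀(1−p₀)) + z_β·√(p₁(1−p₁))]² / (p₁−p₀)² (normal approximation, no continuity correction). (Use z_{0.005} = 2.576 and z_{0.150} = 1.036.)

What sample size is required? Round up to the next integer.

n = 155

n = [z_{α/2}·√(p₀q₀) + z_β·√(p₁q₁)]² / (p₁ − p₀)²
  = [2.576·√(0.77·0.23) + 1.036·√(0.88·0.12)]² / (0.11)²
  = [2.576·0.4208 + 1.036·0.3250]² / 0.0121
  = [1.4207]² / 0.0121
  = 166.81
Finite-population correction (N = 2091): 166.81 / (1 + (166.81 − 1)/2091) = 154.56.
Round up → n = 155.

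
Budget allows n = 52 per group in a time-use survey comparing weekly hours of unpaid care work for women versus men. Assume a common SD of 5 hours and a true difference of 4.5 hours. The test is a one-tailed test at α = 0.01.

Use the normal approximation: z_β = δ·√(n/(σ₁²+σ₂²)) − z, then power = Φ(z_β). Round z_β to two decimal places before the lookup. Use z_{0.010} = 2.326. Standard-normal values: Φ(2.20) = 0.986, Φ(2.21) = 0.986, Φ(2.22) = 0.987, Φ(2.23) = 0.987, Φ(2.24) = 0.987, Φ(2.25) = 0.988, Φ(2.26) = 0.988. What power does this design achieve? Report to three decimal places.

Power ≈ 0.988

z_β = δ·√(n/(σ₁²+σ₂²)) − z_α
    = 4.5 · √(52/50) − 2.326
    = 4.5 · 1.01980 − 2.326
    = 4.5891 − 2.326 = 2.2631 → 2.26
Power = Φ(2.26) = 0.988.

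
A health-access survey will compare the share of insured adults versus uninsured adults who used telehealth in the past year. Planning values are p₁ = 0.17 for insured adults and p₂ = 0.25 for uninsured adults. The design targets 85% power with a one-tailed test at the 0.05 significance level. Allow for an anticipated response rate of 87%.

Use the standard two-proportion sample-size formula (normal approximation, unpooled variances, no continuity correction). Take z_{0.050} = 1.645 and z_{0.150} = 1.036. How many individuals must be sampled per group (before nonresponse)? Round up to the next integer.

n = (z_α + z_β)² · [p₁(1−p₁) + p₂(1−p₂)] / (p₁ − p₂)²
  = (1.645 + 1.036)² · (0.17·0.83 + 0.25·0.75) / (-0.08)²
  = (2.681)² · (0.1411 + 0.1875) / 0.0064
  = 7.1878 · 0.3286 / 0.0064
  = 369.05
Adjust for 87% response: 369.05 / 0.87 = 424.19.
Round up → n = 425 per group.

n = 425 per group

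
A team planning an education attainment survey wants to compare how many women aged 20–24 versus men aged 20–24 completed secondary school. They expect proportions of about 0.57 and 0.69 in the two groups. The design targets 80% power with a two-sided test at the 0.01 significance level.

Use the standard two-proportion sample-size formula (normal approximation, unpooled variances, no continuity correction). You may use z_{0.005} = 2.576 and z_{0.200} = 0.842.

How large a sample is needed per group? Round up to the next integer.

n = (z_{α/2} + z_β)² · [p₁(1−p₁) + p₂(1−p₂)] / (p₁ − p₂)²
  = (2.576 + 0.842)² · (0.57·0.43 + 0.69·0.31) / (-0.12)²
  = (3.418)² · (0.2451 + 0.2139) / 0.0144
  = 11.6827 · 0.4590 / 0.0144
  = 372.39
Round up → n = 373 per group.

n = 373 per group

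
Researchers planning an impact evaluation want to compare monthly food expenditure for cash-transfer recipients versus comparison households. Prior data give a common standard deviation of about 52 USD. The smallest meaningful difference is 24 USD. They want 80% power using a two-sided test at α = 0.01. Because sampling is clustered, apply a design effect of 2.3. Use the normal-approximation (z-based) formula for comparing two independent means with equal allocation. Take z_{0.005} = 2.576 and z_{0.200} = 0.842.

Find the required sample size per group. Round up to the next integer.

n = 253 per group

n = (z_{α/2} + z_β)² · (σ₁² + σ₂²) / δ²
  = (2.576 + 0.842)² · (2·52² = 5408) / 24²
  = 11.6827 · 5408 / 576
  = 109.69
Design effect: 2.3 × 109.69 = 252.28.
Round up → n = 253 per group.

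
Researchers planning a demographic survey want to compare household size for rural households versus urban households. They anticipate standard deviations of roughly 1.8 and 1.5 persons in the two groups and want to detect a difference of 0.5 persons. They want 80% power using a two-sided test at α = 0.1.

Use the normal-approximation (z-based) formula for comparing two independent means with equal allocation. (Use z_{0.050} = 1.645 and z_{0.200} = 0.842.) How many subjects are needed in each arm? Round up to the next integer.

n = (z_{α/2} + z_β)² · (σ₁² + σ₂²) / δ²
  = (1.645 + 0.842)² · (1.8² + 1.5² = 5.49) / 0.5²
  = 6.1852 · 5.49 / 0.25
  = 135.83
Round up → n = 136 per group.

n = 136 per group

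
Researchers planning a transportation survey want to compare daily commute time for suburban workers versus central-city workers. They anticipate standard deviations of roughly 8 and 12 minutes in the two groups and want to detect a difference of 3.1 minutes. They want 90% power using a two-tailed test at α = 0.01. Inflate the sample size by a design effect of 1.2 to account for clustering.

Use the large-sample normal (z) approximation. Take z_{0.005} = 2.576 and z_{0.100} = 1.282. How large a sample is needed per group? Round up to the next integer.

n = (z_{α/2} + z_β)² · (σ₁² + σ₂²) / δ²
  = (2.576 + 1.282)² · (8² + 12² = 208) / 3.1²
  = 14.8842 · 208 / 9.61
  = 322.15
Design effect: 1.2 × 322.15 = 386.59.
Round up → n = 387 per group.

n = 387 per group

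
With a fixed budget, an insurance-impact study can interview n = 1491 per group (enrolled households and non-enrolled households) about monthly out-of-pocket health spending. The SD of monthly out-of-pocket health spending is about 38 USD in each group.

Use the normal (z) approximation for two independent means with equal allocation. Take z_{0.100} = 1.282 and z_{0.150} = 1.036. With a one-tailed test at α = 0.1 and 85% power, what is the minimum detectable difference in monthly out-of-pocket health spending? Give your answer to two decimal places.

Minimum detectable difference ≈ 3.23 USD

δ = (z_α + z_β) · √((σ₁²+σ₂²)/n)
  = (1.282 + 1.036) · √(2888/1491)
  = 2.318 · √1.937
  = 2.318 · 1.3917
  = 3.2261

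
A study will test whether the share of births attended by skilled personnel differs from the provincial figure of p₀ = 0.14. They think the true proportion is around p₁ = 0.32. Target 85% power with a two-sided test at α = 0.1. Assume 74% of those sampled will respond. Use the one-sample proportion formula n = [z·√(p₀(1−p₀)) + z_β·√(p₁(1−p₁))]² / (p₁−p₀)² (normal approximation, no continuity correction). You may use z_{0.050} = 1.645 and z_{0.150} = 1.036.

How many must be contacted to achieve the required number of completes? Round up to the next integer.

n = 47

n = [z_{α/2}·√(p₀q₀) + z_β·√(p₁q₁)]² / (p₁ − p₀)²
  = [1.645·√(0.14·0.86) + 1.036·√(0.32·0.68)]² / (0.18)²
  = [1.645·0.3470 + 1.036·0.4665]² / 0.0324
  = [1.0541]² / 0.0324
  = 34.29
Adjust for 74% response: 34.29 / 0.74 = 46.34.
Round up → n = 47.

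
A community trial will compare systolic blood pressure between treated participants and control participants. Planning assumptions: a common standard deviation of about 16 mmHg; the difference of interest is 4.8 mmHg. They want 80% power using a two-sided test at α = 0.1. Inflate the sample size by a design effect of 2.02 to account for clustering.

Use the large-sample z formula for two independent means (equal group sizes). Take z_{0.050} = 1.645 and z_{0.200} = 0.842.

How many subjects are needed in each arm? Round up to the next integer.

n = 278 per group

n = (z_{α/2} + z_β)² · (σ₁² + σ₂²) / δ²
  = (1.645 + 0.842)² · (2·16² = 512) / 4.8²
  = 6.1852 · 512 / 23.04
  = 137.45
Design effect: 2.02 × 137.45 = 277.65.
Round up → n = 278 per group.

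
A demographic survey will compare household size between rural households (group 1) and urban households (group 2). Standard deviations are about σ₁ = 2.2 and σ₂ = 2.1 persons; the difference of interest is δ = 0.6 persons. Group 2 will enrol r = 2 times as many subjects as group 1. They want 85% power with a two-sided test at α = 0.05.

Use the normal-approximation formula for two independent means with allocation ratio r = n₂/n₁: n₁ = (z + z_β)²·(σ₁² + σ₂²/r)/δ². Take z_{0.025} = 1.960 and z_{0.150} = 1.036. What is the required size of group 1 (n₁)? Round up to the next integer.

n₁ = (z_{α/2} + z_β)² · (σ₁² + σ₂²/r) / δ²
   = (1.960 + 1.036)² · (2.2² + 2.1²/2) / 0.6²
   = 8.9760 · (4.84 + 2.205) / 0.36
   = 8.9760 · 7.045 / 0.36
   = 175.66
Round up → n₁ = 176; n₂ = r·n₁ = 2 × 176 = 352.

n₁ = 176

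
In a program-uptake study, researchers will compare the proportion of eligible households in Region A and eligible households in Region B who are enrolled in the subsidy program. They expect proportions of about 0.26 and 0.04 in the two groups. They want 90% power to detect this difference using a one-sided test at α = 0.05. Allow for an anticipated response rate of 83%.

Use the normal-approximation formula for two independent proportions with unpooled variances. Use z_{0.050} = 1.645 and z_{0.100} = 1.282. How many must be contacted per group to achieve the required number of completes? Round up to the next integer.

n = (z_α + z_β)² · [p₁(1−p₁) + p₂(1−p₂)] / (p₁ − p₂)²
  = (1.645 + 1.282)² · (0.26·0.74 + 0.04·0.96) / (0.22)²
  = (2.927)² · (0.1924 + 0.0384) / 0.0484
  = 8.5673 · 0.2308 / 0.0484
  = 40.85
Adjust for 83% response: 40.85 / 0.83 = 49.22.
Round up → n = 50 per group.

n = 50 per group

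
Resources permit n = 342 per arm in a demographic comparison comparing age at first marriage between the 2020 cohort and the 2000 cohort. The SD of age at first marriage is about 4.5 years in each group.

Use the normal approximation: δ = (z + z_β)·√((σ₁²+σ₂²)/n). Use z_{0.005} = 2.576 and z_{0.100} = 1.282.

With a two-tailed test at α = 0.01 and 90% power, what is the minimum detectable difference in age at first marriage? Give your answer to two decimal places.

δ = (z_{α/2} + z_β) · √((σ₁²+σ₂²)/n)
  = (2.576 + 1.282) · √(40.5/342)
  = 3.858 · √0.11842
  = 3.858 · 0.3441
  = 1.3276

Minimum detectable difference ≈ 1.33 years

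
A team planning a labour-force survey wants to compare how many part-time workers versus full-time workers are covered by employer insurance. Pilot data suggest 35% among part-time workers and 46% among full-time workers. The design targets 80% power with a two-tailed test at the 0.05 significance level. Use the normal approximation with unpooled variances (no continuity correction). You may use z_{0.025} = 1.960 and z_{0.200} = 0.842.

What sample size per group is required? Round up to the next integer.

n = 309 per group

n = (z_{α/2} + z_β)² · [p₁(1−p₁) + p₂(1−p₂)] / (p₁ − p₂)²
  = (1.960 + 0.842)² · (0.35·0.65 + 0.46·0.54) / (-0.11)²
  = (2.802)² · (0.2275 + 0.2484) / 0.0121
  = 7.8512 · 0.4759 / 0.0121
  = 308.79
Round up → n = 309 per group.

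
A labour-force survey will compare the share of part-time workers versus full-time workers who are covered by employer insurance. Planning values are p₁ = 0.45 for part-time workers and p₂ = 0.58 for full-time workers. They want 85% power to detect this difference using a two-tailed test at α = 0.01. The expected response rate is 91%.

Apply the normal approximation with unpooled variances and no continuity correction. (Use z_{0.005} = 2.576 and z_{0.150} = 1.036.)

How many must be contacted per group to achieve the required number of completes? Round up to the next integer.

n = 417 per group

n = (z_{α/2} + z_β)² · [p₁(1−p₁) + p₂(1−p₂)] / (p₁ − p₂)²
  = (2.576 + 1.036)² · (0.45·0.55 + 0.58·0.42) / (-0.13)²
  = (3.612)² · (0.2475 + 0.2436) / 0.0169
  = 13.0465 · 0.4911 / 0.0169
  = 379.12
Adjust for 91% response: 379.12 / 0.91 = 416.62.
Round up → n = 417 per group.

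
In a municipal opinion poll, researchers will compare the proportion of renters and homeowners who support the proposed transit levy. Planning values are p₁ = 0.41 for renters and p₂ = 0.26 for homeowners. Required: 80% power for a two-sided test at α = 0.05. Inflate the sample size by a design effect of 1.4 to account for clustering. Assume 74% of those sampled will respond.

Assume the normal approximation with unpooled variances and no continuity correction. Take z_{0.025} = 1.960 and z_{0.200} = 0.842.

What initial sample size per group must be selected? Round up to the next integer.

n = (z_{α/2} + z_β)² · [p₁(1−p₁) + p₂(1−p₂)] / (p₁ − p₂)²
  = (1.960 + 0.842)² · (0.41·0.59 + 0.26·0.74) / (0.15)²
  = (2.802)² · (0.2419 + 0.1924) / 0.0225
  = 7.8512 · 0.4343 / 0.0225
  = 151.55
Design effect: 1.4 × 151.55 = 212.16.
Adjust for 74% response: 212.16 / 0.74 = 286.71.
Round up → n = 287 per group.

n = 287 per group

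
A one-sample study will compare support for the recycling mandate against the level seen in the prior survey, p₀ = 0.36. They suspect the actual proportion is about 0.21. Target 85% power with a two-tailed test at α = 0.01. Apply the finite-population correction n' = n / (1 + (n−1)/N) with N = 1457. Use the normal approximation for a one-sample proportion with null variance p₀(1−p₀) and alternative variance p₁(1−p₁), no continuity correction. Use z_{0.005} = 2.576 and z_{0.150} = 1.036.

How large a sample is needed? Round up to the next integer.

n = 113

n = [z_{α/2}·√(p₀q₀) + z_β·√(p₁q₁)]² / (p₁ − p₀)²
  = [2.576·√(0.36·0.64) + 1.036·√(0.21·0.79)]² / (-0.15)²
  = [2.576·0.4800 + 1.036·0.4073]² / 0.0225
  = [1.6585]² / 0.0225
  = 122.24
Finite-population correction (N = 1457): 122.24 / (1 + (122.24 − 1)/1457) = 112.85.
Round up → n = 113.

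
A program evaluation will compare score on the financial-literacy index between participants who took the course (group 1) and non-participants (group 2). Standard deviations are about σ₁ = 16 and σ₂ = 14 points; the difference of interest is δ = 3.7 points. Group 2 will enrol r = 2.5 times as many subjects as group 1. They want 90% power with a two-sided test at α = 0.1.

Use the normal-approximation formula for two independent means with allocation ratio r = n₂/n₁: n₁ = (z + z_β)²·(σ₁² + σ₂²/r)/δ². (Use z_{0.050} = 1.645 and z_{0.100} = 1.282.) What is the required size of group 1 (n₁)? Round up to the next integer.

n₁ = 210

n₁ = (z_{α/2} + z_β)² · (σ₁² + σ₂²/r) / δ²
   = (1.645 + 1.282)² · (16² + 14²/2.5) / 3.7²
   = 8.5673 · (256 + 78.4) / 13.69
   = 8.5673 · 334.4 / 13.69
   = 209.27
Round up → n₁ = 210; n₂ = r·n₁ = 2.5 × 210 = 525.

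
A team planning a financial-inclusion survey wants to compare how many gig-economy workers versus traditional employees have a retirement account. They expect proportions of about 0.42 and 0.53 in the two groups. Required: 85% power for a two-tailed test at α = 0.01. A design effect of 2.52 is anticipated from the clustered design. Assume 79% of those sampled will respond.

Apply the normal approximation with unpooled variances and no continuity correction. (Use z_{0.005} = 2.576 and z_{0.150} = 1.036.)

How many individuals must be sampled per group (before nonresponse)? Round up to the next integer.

n = (z_{α/2} + z_β)² · [p₁(1−p₁) + p₂(1−p₂)] / (p₁ − p₂)²
  = (2.576 + 1.036)² · (0.42·0.58 + 0.53·0.47) / (-0.11)²
  = (3.612)² · (0.2436 + 0.2491) / 0.0121
  = 13.0465 · 0.4927 / 0.0121
  = 531.24
Design effect: 2.52 × 531.24 = 1338.73.
Adjust for 79% response: 1338.73 / 0.79 = 1694.60.
Round up → n = 1695 per group.

n = 1695 per group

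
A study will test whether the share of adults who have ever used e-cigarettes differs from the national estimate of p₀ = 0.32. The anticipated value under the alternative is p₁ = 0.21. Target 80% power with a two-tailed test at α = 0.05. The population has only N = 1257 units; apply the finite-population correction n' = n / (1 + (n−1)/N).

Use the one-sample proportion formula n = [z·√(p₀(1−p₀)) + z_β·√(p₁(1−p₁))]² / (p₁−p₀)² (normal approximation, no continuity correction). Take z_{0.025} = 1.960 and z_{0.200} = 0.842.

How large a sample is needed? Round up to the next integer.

n = 119

n = [z_{α/2}·√(p₀q₀) + z_β·√(p₁q₁)]² / (p₁ − p₀)²
  = [1.960·√(0.32·0.68) + 0.842·√(0.21·0.79)]² / (-0.11)²
  = [1.960·0.4665 + 0.842·0.4073]² / 0.0121
  = [1.2572]² / 0.0121
  = 130.63
Finite-population correction (N = 1257): 130.63 / (1 + (130.63 − 1)/1257) = 118.42.
Round up → n = 119.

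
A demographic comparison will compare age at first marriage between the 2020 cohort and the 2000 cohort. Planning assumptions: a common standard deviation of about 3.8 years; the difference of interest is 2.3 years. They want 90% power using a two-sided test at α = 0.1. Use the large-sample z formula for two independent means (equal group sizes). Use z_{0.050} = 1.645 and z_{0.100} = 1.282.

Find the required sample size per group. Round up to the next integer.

n = (z_{α/2} + z_β)² · (σ₁² + σ₂²) / δ²
  = (1.645 + 1.282)² · (2·3.8² = 28.88) / 2.3²
  = 8.5673 · 28.88 / 5.29
  = 46.77
Round up → n = 47 per group.

n = 47 per group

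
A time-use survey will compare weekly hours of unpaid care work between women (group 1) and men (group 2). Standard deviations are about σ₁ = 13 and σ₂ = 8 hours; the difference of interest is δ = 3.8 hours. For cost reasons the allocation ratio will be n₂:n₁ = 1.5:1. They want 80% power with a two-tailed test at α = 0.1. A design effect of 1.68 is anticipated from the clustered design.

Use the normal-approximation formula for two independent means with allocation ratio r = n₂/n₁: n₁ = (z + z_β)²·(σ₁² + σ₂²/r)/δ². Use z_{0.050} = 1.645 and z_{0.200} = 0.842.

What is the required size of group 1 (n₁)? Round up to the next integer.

n₁ = (z_{α/2} + z_β)² · (σ₁² + σ₂²/r) / δ²
   = (1.645 + 0.842)² · (13² + 8²/1.5) / 3.8²
   = 6.1852 · (169 + 42.6667) / 14.44
   = 6.1852 · 211.6667 / 14.44
   = 90.66
Design effect: 1.68 × 90.66 = 152.32.
Round up → n₁ = 153; n₂ = r·n₁ = 1.5 × 153 = 230.

n₁ = 153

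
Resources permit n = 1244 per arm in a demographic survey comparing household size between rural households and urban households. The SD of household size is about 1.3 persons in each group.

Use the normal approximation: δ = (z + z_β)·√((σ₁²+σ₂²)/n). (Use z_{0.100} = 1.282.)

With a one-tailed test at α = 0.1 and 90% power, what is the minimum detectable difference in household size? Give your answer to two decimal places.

δ = (z_α + z_β) · √((σ₁²+σ₂²)/n)
  = (1.282 + 1.282) · √(3.38/1244)
  = 2.564 · √0.00272
  = 2.564 · 0.0521
  = 0.1336

Minimum detectable difference ≈ 0.13 persons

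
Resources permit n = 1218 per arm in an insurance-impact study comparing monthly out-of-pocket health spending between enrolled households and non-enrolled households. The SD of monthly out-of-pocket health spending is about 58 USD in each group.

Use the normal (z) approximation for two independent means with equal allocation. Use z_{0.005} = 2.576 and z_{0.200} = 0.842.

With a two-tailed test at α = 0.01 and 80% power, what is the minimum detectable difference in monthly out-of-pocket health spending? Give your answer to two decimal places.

Minimum detectable difference ≈ 8.03 USD

δ = (z_{α/2} + z_β) · √((σ₁²+σ₂²)/n)
  = (2.576 + 0.842) · √(6728/1218)
  = 3.418 · √5.5238
  = 3.418 · 2.3503
  = 8.0333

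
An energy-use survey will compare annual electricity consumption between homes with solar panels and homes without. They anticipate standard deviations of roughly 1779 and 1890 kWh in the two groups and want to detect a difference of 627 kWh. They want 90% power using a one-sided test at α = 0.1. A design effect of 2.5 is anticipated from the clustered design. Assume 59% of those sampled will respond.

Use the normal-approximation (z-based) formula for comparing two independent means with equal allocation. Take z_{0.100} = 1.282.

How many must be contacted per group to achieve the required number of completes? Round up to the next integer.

n = (z_α + z_β)² · (σ₁² + σ₂²) / δ²
  = (1.282 + 1.282)² · (1779² + 1890² = 6736941) / 627²
  = 6.5741 · 6736941 / 393129
  = 112.66
Design effect: 2.5 × 112.66 = 281.65.
Adjust for 59% response: 281.65 / 0.59 = 477.37.
Round up → n = 478 per group.

n = 478 per group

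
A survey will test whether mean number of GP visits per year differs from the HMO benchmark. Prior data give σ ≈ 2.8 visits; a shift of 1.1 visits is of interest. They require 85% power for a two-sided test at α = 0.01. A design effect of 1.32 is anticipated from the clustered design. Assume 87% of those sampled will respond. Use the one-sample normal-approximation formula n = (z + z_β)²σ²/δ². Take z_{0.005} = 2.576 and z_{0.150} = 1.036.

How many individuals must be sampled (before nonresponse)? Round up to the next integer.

n = (z_{α/2} + z_β)² · σ² / δ²
  = (2.576 + 1.036)² · 2.8² / 1.1²
  = 13.0465 · 7.84 / 1.21
  = 84.53
Design effect: 1.32 × 84.53 = 111.58.
Adjust for 87% response: 111.58 / 0.87 = 128.26.
Round up → n = 129.

n = 129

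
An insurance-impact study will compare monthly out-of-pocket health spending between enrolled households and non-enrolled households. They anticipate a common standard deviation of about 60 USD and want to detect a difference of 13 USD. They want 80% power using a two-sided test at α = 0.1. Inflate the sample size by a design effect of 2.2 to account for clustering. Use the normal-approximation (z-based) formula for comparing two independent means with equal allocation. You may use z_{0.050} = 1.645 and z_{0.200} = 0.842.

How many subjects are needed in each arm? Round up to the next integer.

n = 580 per group

n = (z_{α/2} + z_β)² · (σ₁² + σ₂²) / δ²
  = (1.645 + 0.842)² · (2·60² = 7200) / 13²
  = 6.1852 · 7200 / 169
  = 263.51
Design effect: 2.2 × 263.51 = 579.72.
Round up → n = 580 per group.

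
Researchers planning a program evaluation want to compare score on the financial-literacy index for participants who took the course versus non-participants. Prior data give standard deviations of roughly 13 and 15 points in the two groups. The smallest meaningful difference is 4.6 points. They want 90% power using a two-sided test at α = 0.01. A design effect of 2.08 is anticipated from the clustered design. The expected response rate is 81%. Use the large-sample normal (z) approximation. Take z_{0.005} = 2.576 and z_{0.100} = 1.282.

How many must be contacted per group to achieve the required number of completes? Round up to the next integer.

n = (z_{α/2} + z_β)² · (σ₁² + σ₂²) / δ²
  = (2.576 + 1.282)² · (13² + 15² = 394) / 4.6²
  = 14.8842 · 394 / 21.16
  = 277.14
Design effect: 2.08 × 277.14 = 576.46.
Adjust for 81% response: 576.46 / 0.81 = 711.68.
Round up → n = 712 per group.

n = 712 per group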